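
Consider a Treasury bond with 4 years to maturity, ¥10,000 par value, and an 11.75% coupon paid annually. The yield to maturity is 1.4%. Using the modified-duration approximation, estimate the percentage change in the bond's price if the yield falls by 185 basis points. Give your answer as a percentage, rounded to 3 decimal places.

Periodic yield y = 0.014. Modified duration first:
  t   CF        PV=CF/(1+0.014)^t    t·PV
  1     1,175.00     1,158.7771     1,158.7771
  2     1,175.00     1,142.7782     2,285.5565
  3     1,175.00     1,127.0002     3,381.0007
  4    11,175.00    10,570.5044    42,282.0176
  Σ                 13,999.0600    49,107.3519
P = 13,999.0600; D_Mac = 3.50790 yrs; D_mod = 3.50790/(1+0.014) = 3.45947 yrs.
ΔP/P ≈ -D_mod · Δy = -3.45947 × (-0.0185) = +0.064000 = +6.4000%.

+6.400%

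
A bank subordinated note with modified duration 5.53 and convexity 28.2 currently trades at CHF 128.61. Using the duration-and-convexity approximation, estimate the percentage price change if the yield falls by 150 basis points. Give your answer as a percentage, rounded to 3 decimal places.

Duration effect: -D_mod·Δy = -5.53 × (-0.015) = +0.082950
Convexity effect: ½·C·(Δy)² = 0.5 × 28.2 × (-0.015)² = +0.0031725
ΔP/P ≈ +0.082950 + 0.0031725 = +0.0861225
= +8.61225%.

+8.612%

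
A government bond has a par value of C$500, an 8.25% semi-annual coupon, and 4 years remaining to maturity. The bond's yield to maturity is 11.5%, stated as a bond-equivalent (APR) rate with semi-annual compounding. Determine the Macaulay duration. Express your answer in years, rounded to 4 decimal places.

Periodic yield y = 0.0575. Discount each cash flow and weight by its period:
  t   CF        PV=CF/(1+0.0575)^t    t·PV
  1       20.625        19.5035        19.5035
  2       20.625        18.4431        36.8861
  3       20.625        17.4403        52.3208
  4       20.625        16.4920        65.9679
  5       20.625        15.5952        77.9762
  6       20.625        14.7473        88.4836
  7       20.625        13.9454        97.6179
  8      520.625       332.8756     2,663.0051
  Σ                    449.0424     3,101.7611
Price P = Σ PV = 449.0424.
Macaulay duration = Σ(t·PV) / P = 3,101.7611 / 449.0424 = 6.90750 half-year periods.
In years: 6.90750 / 2 = 3.45375 years.

3.4538 years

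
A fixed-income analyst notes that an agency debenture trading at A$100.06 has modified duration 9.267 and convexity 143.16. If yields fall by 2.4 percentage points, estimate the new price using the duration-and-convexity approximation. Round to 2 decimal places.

Duration effect: -D_mod·Δy = -9.267 × (-0.024) = +0.222408
Convexity effect: ½·C·(Δy)² = 0.5 × 143.16 × (-0.024)² = +0.04123008
ΔP/P ≈ +0.222408 + 0.04123008 = +0.26363808
New price ≈ 100.06 × (1 + 0.26363808) = 126.4396262848.

A$126.44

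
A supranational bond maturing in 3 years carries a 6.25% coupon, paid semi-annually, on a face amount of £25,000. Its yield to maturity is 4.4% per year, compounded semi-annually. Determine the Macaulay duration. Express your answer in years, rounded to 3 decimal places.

2.788 years

Periodic yield y = 0.022. Discount each cash flow and weight by its period:
  t   CF        PV=CF/(1+0.022)^t    t·PV
  1       781.25       764.4325       764.4325
  2       781.25       747.9770     1,495.9540
  3       781.25       731.8757     2,195.6272
  4       781.25       716.1211     2,864.4842
  5       781.25       700.7055     3,503.5277
  6    25,781.25    22,625.5214   135,753.1282
  Σ                 26,286.6332   146,577.1538
Price P = Σ PV = 26,286.6332.
Macaulay duration = Σ(t·PV) / P = 146,577.1538 / 26,286.6332 = 5.57611 half-year periods.
In years: 5.57611 / 2 = 2.78805 years.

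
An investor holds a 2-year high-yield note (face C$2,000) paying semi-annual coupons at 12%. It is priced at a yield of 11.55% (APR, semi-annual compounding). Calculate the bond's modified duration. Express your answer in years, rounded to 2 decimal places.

1.74 years

Periodic yield y = 0.05775. First find Macaulay duration:
  t   CF        PV=CF/(1+0.05775)^t    t·PV
  1       120.00       113.4484       113.4484
  2       120.00       107.2544       214.5088
  3       120.00       101.3986       304.1959
  4     2,120.00     1,693.5722     6,774.2889
  Σ                  2,015.6736     7,406.4421
P = 2,015.6736; Macaulay duration = 7,406.4421 / 2,015.6736 = 3.67443 half-year periods = 1.83721 years.
Modified duration = D_Mac / (1 + y) = 1.83721 / 1.05775 = 1.73691 years.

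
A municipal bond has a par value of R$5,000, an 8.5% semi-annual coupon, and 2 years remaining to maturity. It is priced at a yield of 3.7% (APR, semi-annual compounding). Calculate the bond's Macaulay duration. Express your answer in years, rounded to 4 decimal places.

Periodic yield y = 0.0185. Discount each cash flow and weight by its period:
  t   CF        PV=CF/(1+0.0185)^t    t·PV
  1       212.50       208.6402       208.6402
  2       212.50       204.8504       409.7008
  3       212.50       201.1295       603.3886
  4     5,212.50     4,843.9755    19,375.9019
  Σ                  5,458.5956    20,597.6314
Price P = Σ PV = 5,458.5956.
Macaulay duration = Σ(t·PV) / P = 20,597.6314 / 5,458.5956 = 3.77343 half-year periods.
In years: 3.77343 / 2 = 1.88672 years.

1.8867 years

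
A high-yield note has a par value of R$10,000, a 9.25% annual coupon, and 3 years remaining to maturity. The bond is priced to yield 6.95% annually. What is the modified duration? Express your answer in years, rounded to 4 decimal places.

Periodic yield y = 0.0695. First find Macaulay duration:
  t   CF        PV=CF/(1+0.0695)^t    t·PV
  1       925.00       864.8901       864.8901
  2       925.00       808.6864     1,617.3729
  3    10,925.00     8,930.5679    26,791.7038
  Σ                 10,604.1445    29,273.9668
P = 10,604.1445; Macaulay duration = 29,273.9668 / 10,604.1445 = 2.76062 years.
Modified duration = D_Mac / (1 + y) = 2.76062 / 1.0695 = 2.58122 years.

2.5812 years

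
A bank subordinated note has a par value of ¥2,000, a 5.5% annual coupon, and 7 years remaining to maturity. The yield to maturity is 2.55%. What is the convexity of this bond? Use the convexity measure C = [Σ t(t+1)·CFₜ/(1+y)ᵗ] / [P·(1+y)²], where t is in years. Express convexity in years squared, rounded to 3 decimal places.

44.062

With y = 0.0255:
  t   CF        PV=CF/(1+0.0255)^t    t·PV        t(t+1)·PV
  1       110.00       107.2647       107.2647         214.5295
  2       110.00       104.5975       209.1950         627.5851
  3       110.00       101.9966       305.9898       1,223.9592
  4       110.00        99.4604       397.8414       1,989.2072
  5       110.00        96.9872       484.9359       2,909.6156
  6       110.00        94.5755       567.4531       3,972.1715
  7     2,110.00     1,769.0202    12,383.1417      99,065.1336
  Σ                  2,373.9022    14,455.8217     110,002.2016
P = 2,373.9022.
Convexity = Σ t(t+1)·PV / [P·(1+y)²] = 110,002.2016 / (2,373.9022 × 1.051650) = 44.06231.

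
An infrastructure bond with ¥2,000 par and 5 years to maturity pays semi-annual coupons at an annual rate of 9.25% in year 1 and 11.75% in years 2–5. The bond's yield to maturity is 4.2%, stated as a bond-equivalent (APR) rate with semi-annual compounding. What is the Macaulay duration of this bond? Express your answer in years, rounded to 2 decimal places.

Periodic yield y = 0.021. Discount each cash flow and weight by its period:
  t   CF        PV=CF/(1+0.021)^t    t·PV
  1        92.50        90.5975        90.5975
  2        92.50        88.7340       177.4681
  3       117.50       110.3979       331.1936
  4       117.50       108.1272       432.5087
  5       117.50       105.9032       529.5161
  6       117.50       103.7250       622.3500
  7       117.50       101.5916       711.1410
  8       117.50        99.5020       796.0162
  9       117.50        97.4555       877.0992
  10    2,117.50     1,720.1487    17,201.4873
  Σ                  2,626.1825    21,769.3775
Price P = Σ PV = 2,626.1825.
Macaulay duration = Σ(t·PV) / P = 21,769.3775 / 2,626.1825 = 8.28936 half-year periods.
In years: 8.28936 / 2 = 4.14468 years.

4.14 years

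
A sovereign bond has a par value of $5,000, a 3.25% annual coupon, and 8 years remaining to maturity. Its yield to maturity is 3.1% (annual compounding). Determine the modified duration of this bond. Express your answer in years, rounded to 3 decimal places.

6.961 years

Periodic yield y = 0.031. First find Macaulay duration:
  t   CF        PV=CF/(1+0.031)^t    t·PV
  1       162.50       157.6140       157.6140
  2       162.50       152.8748       305.7497
  3       162.50       148.2782       444.8347
  4       162.50       143.8198       575.2792
  5       162.50       139.4954       697.4772
  6       162.50       135.3011       811.8067
  7       162.50       131.2329       918.6303
  8     5,162.50     4,043.8100    32,350.4800
  Σ                  5,052.4263    36,261.8718
P = 5,052.4263; Macaulay duration = 36,261.8718 / 5,052.4263 = 7.17712 years.
Modified duration = D_Mac / (1 + y) = 7.17712 / 1.031 = 6.96132 years.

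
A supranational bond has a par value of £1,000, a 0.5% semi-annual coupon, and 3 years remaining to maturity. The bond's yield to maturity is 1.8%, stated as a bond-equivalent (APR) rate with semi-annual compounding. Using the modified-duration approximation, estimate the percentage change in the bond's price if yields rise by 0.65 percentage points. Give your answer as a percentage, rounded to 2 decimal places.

-1.92%

Periodic yield y = 0.009. Modified duration first:
  t   CF        PV=CF/(1+0.009)^t    t·PV
  1         2.50         2.4777         2.4777
  2         2.50         2.4556         4.9112
  3         2.50         2.4337         7.3011
  4         2.50         2.4120         9.6480
  5         2.50         2.3905        11.9524
  6     1,002.50       950.0301     5,700.1808
  Σ                    962.1996     5,736.4712
P = 962.1996; D_Mac = 5.96183 half-year periods = 2.98092 yrs; D_mod = 2.98092/(1+0.009) = 2.95433 yrs.
ΔP/P ≈ -D_mod · Δy = -2.95433 × (+0.0065) = -0.019203 = -1.9203%.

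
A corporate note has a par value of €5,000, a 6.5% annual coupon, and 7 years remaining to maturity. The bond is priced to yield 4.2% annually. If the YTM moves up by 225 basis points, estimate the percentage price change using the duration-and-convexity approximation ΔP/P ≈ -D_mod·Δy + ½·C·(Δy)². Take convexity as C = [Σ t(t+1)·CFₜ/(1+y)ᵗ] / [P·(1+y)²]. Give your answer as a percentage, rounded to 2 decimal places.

-11.75%

With y = 0.042:
  t   CF        PV=CF/(1+0.042)^t    t·PV        t(t+1)·PV
  1       325.00       311.9002       311.9002         623.8004
  2       325.00       299.3284       598.6568       1,795.9704
  3       325.00       287.2633       861.7900       3,447.1601
  4       325.00       275.6846     1,102.7383       5,513.6917
  5       325.00       264.5725     1,322.8627       7,937.1762
  6       325.00       253.9084     1,523.4503      10,664.1523
  7     5,325.00     3,992.5060    27,947.5421     223,580.3370
  Σ                  5,685.1635    33,668.9405     253,562.2880
P = 5,685.1635; D_Mac = 5.92225 yrs; D_mod = 5.68354 yrs; C = 41.07771.
Duration effect: -5.68354 × (+0.0225) = -0.127880
Convexity effect: 0.5 × 41.07771 × (0.0225)² = +0.0103978
ΔP/P ≈ -0.127880 + 0.0103978 = -0.117482 = -11.7482%.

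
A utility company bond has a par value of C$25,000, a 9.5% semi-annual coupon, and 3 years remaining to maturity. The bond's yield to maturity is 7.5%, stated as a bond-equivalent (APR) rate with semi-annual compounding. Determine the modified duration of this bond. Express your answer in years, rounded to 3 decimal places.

2.592 years

Periodic yield y = 0.0375. First find Macaulay duration:
  t   CF        PV=CF/(1+0.0375)^t    t·PV
  1     1,187.50     1,144.5783     1,144.5783
  2     1,187.50     1,103.2080     2,206.4160
  3     1,187.50     1,063.3330     3,189.9991
  4     1,187.50     1,024.8993     4,099.5972
  5     1,187.50       987.8547     4,939.2737
  6    26,187.50    20,997.3945   125,984.3670
  Σ                 26,321.2679   141,564.2314
P = 26,321.2679; Macaulay duration = 141,564.2314 / 26,321.2679 = 5.37832 half-year periods = 2.68916 years.
Modified duration = D_Mac / (1 + y) = 2.68916 / 1.0375 = 2.59196 years.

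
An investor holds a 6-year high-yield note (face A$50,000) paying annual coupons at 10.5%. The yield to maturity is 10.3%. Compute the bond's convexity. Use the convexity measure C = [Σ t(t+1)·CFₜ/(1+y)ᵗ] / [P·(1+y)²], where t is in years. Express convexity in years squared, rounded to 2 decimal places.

25.07

With y = 0.103:
  t   CF        PV=CF/(1+0.103)^t    t·PV        t(t+1)·PV
  1     5,250.00     4,759.7461     4,759.7461       9,519.4923
  2     5,250.00     4,315.2730     8,630.5461      25,891.6382
  3     5,250.00     3,912.3056    11,736.9167      46,947.6666
  4     5,250.00     3,546.9679    14,187.8715      70,939.3573
  5     5,250.00     3,215.7460    16,078.7301      96,472.3807
  6    55,250.00    30,681.6851   184,090.1104   1,288,630.7726
  Σ                 50,431.7237   239,483.9208   1,538,401.3076
P = 50,431.7237.
Convexity = Σ t(t+1)·PV / [P·(1+y)²] = 1,538,401.3076 / (50,431.7237 × 1.216609) = 25.07349.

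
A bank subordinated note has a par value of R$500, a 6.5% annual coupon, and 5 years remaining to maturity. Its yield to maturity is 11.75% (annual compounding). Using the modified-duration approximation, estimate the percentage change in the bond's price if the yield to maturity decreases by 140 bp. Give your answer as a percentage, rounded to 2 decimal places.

Periodic yield y = 0.1175. Modified duration first:
  t   CF        PV=CF/(1+0.1175)^t    t·PV
  1        32.50        29.0828        29.0828
  2        32.50        26.0249        52.0497
  3        32.50        23.2885        69.8654
  4        32.50        20.8398        83.3591
  5       532.50       305.5498     1,527.7488
  Σ                    404.7856     1,762.1058
P = 404.7856; D_Mac = 4.35318 yrs; D_mod = 4.35318/(1+0.1175) = 3.89547 yrs.
ΔP/P ≈ -D_mod · Δy = -3.89547 × (-0.014) = +0.054537 = +5.4537%.

+5.45%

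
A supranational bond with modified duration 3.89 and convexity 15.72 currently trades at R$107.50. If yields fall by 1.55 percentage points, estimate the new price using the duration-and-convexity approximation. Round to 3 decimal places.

R$114.185

Duration effect: -D_mod·Δy = -3.89 × (-0.0155) = +0.060295
Convexity effect: ½·C·(Δy)² = 0.5 × 15.72 × (-0.0155)² = +0.001888365
ΔP/P ≈ +0.060295 + 0.001888365 = +0.062183365
New price ≈ 107.50 × (1 + 0.062183365) = 114.1847117375.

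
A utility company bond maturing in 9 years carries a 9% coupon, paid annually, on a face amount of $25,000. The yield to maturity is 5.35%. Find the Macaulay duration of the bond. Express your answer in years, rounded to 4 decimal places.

6.8195 years

Periodic yield y = 0.0535. Discount each cash flow and weight by its year:
  t   CF        PV=CF/(1+0.0535)^t    t·PV
  1     2,250.00     2,135.7380     2,135.7380
  2     2,250.00     2,027.2786     4,054.5572
  3     2,250.00     1,924.3271     5,772.9813
  4     2,250.00     1,826.6038     7,306.4152
  5     2,250.00     1,733.8432     8,669.2160
  6     2,250.00     1,645.7933     9,874.7595
  7     2,250.00     1,562.2148    10,935.5034
  8     2,250.00     1,482.8807    11,863.0452
  9    27,250.00    17,047.3017   153,425.7152
  Σ                 31,385.9811   214,037.9311
Price P = Σ PV = 31,385.9811.
Macaulay duration = Σ(t·PV) / P = 214,037.9311 / 31,385.9811 = 6.81954 years.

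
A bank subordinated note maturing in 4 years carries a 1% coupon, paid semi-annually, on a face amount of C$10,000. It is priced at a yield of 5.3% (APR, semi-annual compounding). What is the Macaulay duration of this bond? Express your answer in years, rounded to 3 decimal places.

Periodic yield y = 0.0265. Discount each cash flow and weight by its period:
  t   CF        PV=CF/(1+0.0265)^t    t·PV
  1        50.00        48.7092        48.7092
  2        50.00        47.4517        94.9035
  3        50.00        46.2267       138.6802
  4        50.00        45.0333       180.1334
  5        50.00        43.8708       219.3538
  6        50.00        42.7382       256.4292
  7        50.00        41.6349       291.4442
  8    10,050.00     8,152.5680    65,220.5443
  Σ                  8,468.2329    66,450.1978
Price P = Σ PV = 8,468.2329.
Macaulay duration = Σ(t·PV) / P = 66,450.1978 / 8,468.2329 = 7.84700 half-year periods.
In years: 7.84700 / 2 = 3.92350 years.

3.923 years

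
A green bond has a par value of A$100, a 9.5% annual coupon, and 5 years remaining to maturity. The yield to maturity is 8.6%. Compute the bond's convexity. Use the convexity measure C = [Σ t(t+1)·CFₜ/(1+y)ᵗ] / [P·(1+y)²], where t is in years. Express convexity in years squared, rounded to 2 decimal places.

20.20

With y = 0.086:
  t   CF        PV=CF/(1+0.086)^t    t·PV        t(t+1)·PV
  1         9.50         8.7477         8.7477          17.4954
  2         9.50         8.0550        16.1099          48.3298
  3         9.50         7.4171        22.2513          89.0052
  4         9.50         6.8297        27.3190         136.5948
  5       109.50        72.4878       362.4391       2,174.6344
  Σ                    103.5373       436.8670       2,466.0596
P = 103.5373.
Convexity = Σ t(t+1)·PV / [P·(1+y)²] = 2,466.0596 / (103.5373 × 1.179396) = 20.19515.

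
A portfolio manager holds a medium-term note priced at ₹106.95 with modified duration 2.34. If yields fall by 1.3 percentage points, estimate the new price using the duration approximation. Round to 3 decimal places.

₹110.203

Duration approximation: ΔP/P ≈ -D_mod · Δy = -2.34 × (-0.013) = +0.030420.
New price ≈ 106.95 × (1 + 0.030420) = 110.203419.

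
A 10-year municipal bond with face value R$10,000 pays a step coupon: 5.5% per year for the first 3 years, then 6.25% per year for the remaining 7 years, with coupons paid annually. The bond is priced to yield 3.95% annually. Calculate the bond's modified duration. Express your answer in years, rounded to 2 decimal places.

7.74 years

Periodic yield y = 0.0395. First find Macaulay duration:
  t   CF        PV=CF/(1+0.0395)^t    t·PV
  1       550.00       529.1005       529.1005
  2       550.00       508.9952     1,017.9904
  3       550.00       489.6539     1,468.9617
  4       625.00       535.2813     2,141.1251
  5       625.00       514.9411     2,574.7055
  6       625.00       495.3738     2,972.2430
  7       625.00       476.5501     3,335.8507
  8       625.00       458.4417     3,667.5332
  9       625.00       441.0213     3,969.1918
  10   10,625.00     7,212.4697    72,124.6971
  Σ                 11,661.8286    93,801.3988
P = 11,661.8286; Macaulay duration = 93,801.3988 / 11,661.8286 = 8.04346 years.
Modified duration = D_Mac / (1 + y) = 8.04346 / 1.0395 = 7.73781 years.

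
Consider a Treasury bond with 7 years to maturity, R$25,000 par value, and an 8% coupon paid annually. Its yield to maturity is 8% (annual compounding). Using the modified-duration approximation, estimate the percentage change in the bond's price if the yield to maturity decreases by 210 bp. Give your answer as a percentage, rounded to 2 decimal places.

Periodic yield y = 0.08. Modified duration first:
  t   CF        PV=CF/(1+0.08)^t    t·PV
  1     2,000.00     1,851.8519     1,851.8519
  2     2,000.00     1,714.6776     3,429.3553
  3     2,000.00     1,587.6645     4,762.9934
  4     2,000.00     1,470.0597     5,880.2388
  5     2,000.00     1,361.1664     6,805.8320
  6     2,000.00     1,260.3393     7,562.0355
  7    27,000.00    15,754.2407   110,279.6847
  Σ                 25,000.0000   140,571.9916
P = 25,000.0000; D_Mac = 5.62288 yrs; D_mod = 5.62288/(1+0.08) = 5.20637 yrs.
ΔP/P ≈ -D_mod · Δy = -5.20637 × (-0.021) = +0.109334 = +10.9334%.

+10.93%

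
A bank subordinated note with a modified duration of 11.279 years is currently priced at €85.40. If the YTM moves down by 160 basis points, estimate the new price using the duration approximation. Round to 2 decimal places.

€100.81

Duration approximation: ΔP/P ≈ -D_mod · Δy = -11.279 × (-0.016) = +0.180464.
New price ≈ 85.40 × (1 + 0.180464) = 100.8116256.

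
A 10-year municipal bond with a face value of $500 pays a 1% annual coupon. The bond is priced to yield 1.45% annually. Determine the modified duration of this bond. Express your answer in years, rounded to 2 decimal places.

Periodic yield y = 0.0145. First find Macaulay duration:
  t   CF        PV=CF/(1+0.0145)^t    t·PV
  1         5.00         4.9285         4.9285
  2         5.00         4.8581         9.7162
  3         5.00         4.7887        14.3660
  4         5.00         4.7202        18.8809
  5         5.00         4.6528        23.2638
  6         5.00         4.5862        27.5175
  7         5.00         4.5207        31.6449
  8         5.00         4.4561        35.6487
  9         5.00         4.3924        39.5316
  10      505.00       437.2913     4,372.9133
  Σ                    479.1950     4,578.4112
P = 479.1950; Macaulay duration = 4,578.4112 / 479.1950 = 9.55438 years.
Modified duration = D_Mac / (1 + y) = 9.55438 / 1.0145 = 9.41782 years.

9.42 years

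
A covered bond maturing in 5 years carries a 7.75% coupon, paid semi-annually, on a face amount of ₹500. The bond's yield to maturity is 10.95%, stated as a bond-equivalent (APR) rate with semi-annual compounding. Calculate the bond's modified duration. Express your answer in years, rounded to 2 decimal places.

Periodic yield y = 0.05475. First find Macaulay duration:
  t   CF        PV=CF/(1+0.05475)^t    t·PV
  1       19.375        18.3693        18.3693
  2       19.375        17.4158        34.8315
  3       19.375        16.5118        49.5353
  4       19.375        15.6547        62.6186
  5       19.375        14.8421        74.2103
  6       19.375        14.0716        84.4298
  7       19.375        13.3412        93.3884
  8       19.375        12.6487       101.1895
  9       19.375        11.9921       107.9291
  10     519.375       304.7795     3,047.7946
  Σ                    439.6266     3,674.2964
P = 439.6266; Macaulay duration = 3,674.2964 / 439.6266 = 8.35777 half-year periods = 4.17888 years.
Modified duration = D_Mac / (1 + y) = 4.17888 / 1.05475 = 3.96197 years.

3.96 years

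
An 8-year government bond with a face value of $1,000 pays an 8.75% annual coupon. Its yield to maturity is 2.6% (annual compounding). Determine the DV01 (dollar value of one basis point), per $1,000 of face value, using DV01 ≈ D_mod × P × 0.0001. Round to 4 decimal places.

$0.9008

Periodic yield y = 0.026.
  t   CF        PV=CF/(1+0.026)^t    t·PV
  1        87.50        85.2827        85.2827
  2        87.50        83.1215       166.2430
  3        87.50        81.0151       243.0453
  4        87.50        78.9621       315.8483
  5        87.50        76.9611       384.8055
  6        87.50        75.0108       450.0649
  7        87.50        73.1100       511.7697
  8     1,087.50       885.6260     7,085.0083
  Σ                  1,439.0892     9,242.0677
P = 1,439.0892; D_Mac = 6.42216 yrs; D_mod = 6.25942 yrs.
DV01 ≈ 6.25942 × 1,439.0892 × 0.0001 = 0.900786.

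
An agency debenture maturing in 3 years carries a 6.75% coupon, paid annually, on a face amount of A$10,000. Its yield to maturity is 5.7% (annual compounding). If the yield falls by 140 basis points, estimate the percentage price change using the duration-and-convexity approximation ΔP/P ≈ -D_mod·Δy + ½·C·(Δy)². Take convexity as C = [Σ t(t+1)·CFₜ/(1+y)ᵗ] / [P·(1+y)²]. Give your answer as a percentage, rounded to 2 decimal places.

+3.83%

With y = 0.057:
  t   CF        PV=CF/(1+0.057)^t    t·PV        t(t+1)·PV
  1       675.00       638.5998       638.5998       1,277.1996
  2       675.00       604.1625     1,208.3251       3,624.9753
  3    10,675.00     9,039.4690    27,118.4071     108,473.6285
  Σ                 10,282.2314    28,965.3320     113,375.8034
P = 10,282.2314; D_Mac = 2.81703 yrs; D_mod = 2.66512 yrs; C = 9.86922.
Duration effect: -2.66512 × (-0.014) = +0.037312
Convexity effect: 0.5 × 9.86922 × (-0.014)² = +0.0009672
ΔP/P ≈ +0.037312 + 0.0009672 = +0.038279 = +3.8279%.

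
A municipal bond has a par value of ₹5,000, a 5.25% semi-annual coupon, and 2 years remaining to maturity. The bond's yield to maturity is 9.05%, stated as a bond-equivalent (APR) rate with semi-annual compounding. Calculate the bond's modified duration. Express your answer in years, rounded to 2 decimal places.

1.84 years

Periodic yield y = 0.04525. First find Macaulay duration:
  t   CF        PV=CF/(1+0.04525)^t    t·PV
  1       131.25       125.5680       125.5680
  2       131.25       120.1321       240.2641
  3       131.25       114.9314       344.7943
  4     5,131.25     4,298.7528    17,195.0111
  Σ                  4,659.3843    17,905.6376
P = 4,659.3843; Macaulay duration = 17,905.6376 / 4,659.3843 = 3.84292 half-year periods = 1.92146 years.
Modified duration = D_Mac / (1 + y) = 1.92146 / 1.04525 = 1.83828 years.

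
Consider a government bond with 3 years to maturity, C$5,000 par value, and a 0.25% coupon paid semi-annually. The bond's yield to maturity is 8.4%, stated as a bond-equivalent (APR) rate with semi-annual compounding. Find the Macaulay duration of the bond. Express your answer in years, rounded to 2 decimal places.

Periodic yield y = 0.042. Discount each cash flow and weight by its period:
  t   CF        PV=CF/(1+0.042)^t    t·PV
  1         6.25         5.9981         5.9981
  2         6.25         5.7563        11.5126
  3         6.25         5.5243        16.5729
  4         6.25         5.3016        21.2065
  5         6.25         5.0879        25.4397
  6     5,006.25     3,911.1657    23,466.9944
  Σ                  3,938.8340    23,547.7242
Price P = Σ PV = 3,938.8340.
Macaulay duration = Σ(t·PV) / P = 23,547.7242 / 3,938.8340 = 5.97835 half-year periods.
In years: 5.97835 / 2 = 2.98917 years.

2.99 years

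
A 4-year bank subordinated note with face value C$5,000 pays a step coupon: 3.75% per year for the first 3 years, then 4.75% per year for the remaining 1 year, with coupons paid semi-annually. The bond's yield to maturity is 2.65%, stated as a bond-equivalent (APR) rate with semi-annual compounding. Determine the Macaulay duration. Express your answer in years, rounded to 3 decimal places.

3.758 years

Periodic yield y = 0.01325. Discount each cash flow and weight by its period:
  t   CF        PV=CF/(1+0.01325)^t    t·PV
  1        93.75        92.5241        92.5241
  2        93.75        91.3141       182.6283
  3        93.75        90.1201       270.3602
  4        93.75        88.9416       355.7663
  5        93.75        87.7785       438.8926
  6        93.75        86.6307       519.7839
  7       118.75       108.2972       758.0806
  8     5,118.75     4,607.1359    36,857.0869
  Σ                  5,252.7421    39,475.1228
Price P = Σ PV = 5,252.7421.
Macaulay duration = Σ(t·PV) / P = 39,475.1228 / 5,252.7421 = 7.51515 half-year periods.
In years: 7.51515 / 2 = 3.75757 years.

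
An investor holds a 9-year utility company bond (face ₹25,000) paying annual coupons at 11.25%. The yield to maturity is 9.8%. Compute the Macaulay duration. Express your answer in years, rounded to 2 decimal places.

6.22 years

Periodic yield y = 0.098. Discount each cash flow and weight by its year:
  t   CF        PV=CF/(1+0.098)^t    t·PV
  1     2,812.50     2,561.4754     2,561.4754
  2     2,812.50     2,332.8556     4,665.7111
  3     2,812.50     2,124.6408     6,373.9223
  4     2,812.50     1,935.0098     7,740.0392
  5     2,812.50     1,762.3040     8,811.5201
  6     2,812.50     1,605.0128     9,630.0766
  7     2,812.50     1,461.7603    10,232.3218
  8     2,812.50     1,331.2935    10,650.3480
  9    27,812.50    11,989.9940   107,909.9464
  Σ                 27,104.3461   168,575.3609
Price P = Σ PV = 27,104.3461.
Macaulay duration = Σ(t·PV) / P = 168,575.3609 / 27,104.3461 = 6.21950 years.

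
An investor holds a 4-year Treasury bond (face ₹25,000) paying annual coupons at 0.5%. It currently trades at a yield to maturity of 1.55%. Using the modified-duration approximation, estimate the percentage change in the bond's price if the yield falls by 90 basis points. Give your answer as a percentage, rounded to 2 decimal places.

+3.52%

Periodic yield y = 0.0155. Modified duration first:
  t   CF        PV=CF/(1+0.0155)^t    t·PV
  1       125.00       123.0921       123.0921
  2       125.00       121.2133       242.4265
  3       125.00       119.3631       358.0894
  4    25,125.00    23,625.7911    94,503.1644
  Σ                 23,989.4596    95,226.7724
P = 23,989.4596; D_Mac = 3.96953 yrs; D_mod = 3.96953/(1+0.0155) = 3.90894 yrs.
ΔP/P ≈ -D_mod · Δy = -3.90894 × (-0.009) = +0.035180 = +3.5180%.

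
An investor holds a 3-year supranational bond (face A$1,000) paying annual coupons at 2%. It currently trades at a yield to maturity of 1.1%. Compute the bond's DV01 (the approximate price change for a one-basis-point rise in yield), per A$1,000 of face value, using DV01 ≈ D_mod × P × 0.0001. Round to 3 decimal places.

Periodic yield y = 0.011.
  t   CF        PV=CF/(1+0.011)^t    t·PV
  1        20.00        19.7824        19.7824
  2        20.00        19.5672        39.1343
  3     1,020.00       987.0672     2,961.2015
  Σ                  1,026.4167     3,020.1182
P = 1,026.4167; D_Mac = 2.94239 yrs; D_mod = 2.91038 yrs.
DV01 ≈ 2.91038 × 1,026.4167 × 0.0001 = 0.298726.

A$0.299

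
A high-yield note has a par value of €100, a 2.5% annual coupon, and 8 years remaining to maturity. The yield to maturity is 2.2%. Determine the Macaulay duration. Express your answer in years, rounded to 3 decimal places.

7.358 years

Periodic yield y = 0.022. Discount each cash flow and weight by its year:
  t   CF        PV=CF/(1+0.022)^t    t·PV
  1         2.50         2.4462         2.4462
  2         2.50         2.3935         4.7871
  3         2.50         2.3420         7.0260
  4         2.50         2.2916         9.1663
  5         2.50         2.2423        11.2113
  6         2.50         2.1940        13.1639
  7         2.50         2.1468        15.0273
  8       102.50        86.1225       688.9801
  Σ                    102.1788       751.8083
Price P = Σ PV = 102.1788.
Macaulay duration = Σ(t·PV) / P = 751.8083 / 102.1788 = 7.35777 years.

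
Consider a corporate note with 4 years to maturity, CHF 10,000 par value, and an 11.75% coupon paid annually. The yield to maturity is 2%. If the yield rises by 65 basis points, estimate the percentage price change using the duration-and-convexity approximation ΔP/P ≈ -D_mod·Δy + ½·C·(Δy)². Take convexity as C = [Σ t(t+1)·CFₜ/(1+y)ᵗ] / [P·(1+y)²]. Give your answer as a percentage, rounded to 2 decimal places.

-2.20%

With y = 0.02:
  t   CF        PV=CF/(1+0.02)^t    t·PV        t(t+1)·PV
  1     1,175.00     1,151.9608     1,151.9608       2,303.9216
  2     1,175.00     1,129.3733     2,258.7466       6,776.2399
  3     1,175.00     1,107.2287     3,321.6862      13,286.7449
  4    11,175.00    10,323.9726    41,295.8905     206,479.4527
  Σ                 13,712.5355    48,028.2842     228,846.3591
P = 13,712.5355; D_Mac = 3.50251 yrs; D_mod = 3.43383 yrs; C = 16.04080.
Duration effect: -3.43383 × (+0.0065) = -0.022320
Convexity effect: 0.5 × 16.04080 × (0.0065)² = +0.0003389
ΔP/P ≈ -0.022320 + 0.0003389 = -0.021981 = -2.1981%.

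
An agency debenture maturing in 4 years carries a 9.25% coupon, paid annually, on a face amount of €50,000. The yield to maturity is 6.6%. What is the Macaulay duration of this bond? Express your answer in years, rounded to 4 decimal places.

3.5420 years

Periodic yield y = 0.066. Discount each cash flow and weight by its year:
  t   CF        PV=CF/(1+0.066)^t    t·PV
  1     4,625.00     4,338.6492     4,338.6492
  2     4,625.00     4,070.0274     8,140.0547
  3     4,625.00     3,818.0369    11,454.1107
  4    54,625.00    42,302.1685   169,208.6742
  Σ                 54,528.8820   193,141.4888
Price P = Σ PV = 54,528.8820.
Macaulay duration = Σ(t·PV) / P = 193,141.4888 / 54,528.8820 = 3.54200 years.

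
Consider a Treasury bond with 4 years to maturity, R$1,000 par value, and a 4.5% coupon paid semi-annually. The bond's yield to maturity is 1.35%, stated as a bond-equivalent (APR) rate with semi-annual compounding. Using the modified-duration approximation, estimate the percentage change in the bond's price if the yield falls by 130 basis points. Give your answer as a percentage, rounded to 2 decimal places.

Periodic yield y = 0.00675. Modified duration first:
  t   CF        PV=CF/(1+0.00675)^t    t·PV
  1        22.50        22.3491        22.3491
  2        22.50        22.1993        44.3986
  3        22.50        22.0505        66.1514
  4        22.50        21.9026        87.6105
  5        22.50        21.7558       108.7788
  6        22.50        21.6099       129.6594
  7        22.50        21.4650       150.2551
  8     1,022.50       968.9251     7,751.4009
  Σ                  1,122.2573     8,360.6037
P = 1,122.2573; D_Mac = 7.44981 half-year periods = 3.72491 yrs; D_mod = 3.72491/(1+0.00675) = 3.69993 yrs.
ΔP/P ≈ -D_mod · Δy = -3.69993 × (-0.013) = +0.048099 = +4.8099%.

+4.81%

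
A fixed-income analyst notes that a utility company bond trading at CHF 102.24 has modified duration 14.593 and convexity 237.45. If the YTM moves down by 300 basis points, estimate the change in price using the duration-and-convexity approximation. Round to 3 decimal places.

Duration effect: -D_mod·Δy = -14.593 × (-0.03) = +0.437790
Convexity effect: ½·C·(Δy)² = 0.5 × 237.45 × (-0.03)² = +0.1068525
ΔP/P ≈ +0.437790 + 0.1068525 = +0.5446425
ΔP ≈ 102.24 × (+0.5446425) = +55.6842492.

+CHF 55.684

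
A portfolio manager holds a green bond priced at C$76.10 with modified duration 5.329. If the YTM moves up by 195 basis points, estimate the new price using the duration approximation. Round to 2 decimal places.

C$68.19

Duration approximation: ΔP/P ≈ -D_mod · Δy = -5.329 × (+0.0195) = -0.1039155.
New price ≈ 76.10 × (1 - 0.1039155) = 68.19203045.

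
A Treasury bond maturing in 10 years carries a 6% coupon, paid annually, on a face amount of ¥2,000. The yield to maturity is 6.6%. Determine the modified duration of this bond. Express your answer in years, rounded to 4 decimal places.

7.2669 years

Periodic yield y = 0.066. First find Macaulay duration:
  t   CF        PV=CF/(1+0.066)^t    t·PV
  1       120.00       112.5704       112.5704
  2       120.00       105.6007       211.2014
  3       120.00        99.0626       297.1877
  4       120.00        92.9292       371.7170
  5       120.00        87.1757       435.8783
  6       120.00        81.7783       490.6697
  7       120.00        76.7151       537.0056
  8       120.00        71.9654       575.7230
  9       120.00        67.5097       607.5876
  10    2,120.00     1,118.8293    11,188.2926
  Σ                  1,914.1363    14,827.8334
P = 1,914.1363; Macaulay duration = 14,827.8334 / 1,914.1363 = 7.74649 years.
Modified duration = D_Mac / (1 + y) = 7.74649 / 1.066 = 7.26687 years.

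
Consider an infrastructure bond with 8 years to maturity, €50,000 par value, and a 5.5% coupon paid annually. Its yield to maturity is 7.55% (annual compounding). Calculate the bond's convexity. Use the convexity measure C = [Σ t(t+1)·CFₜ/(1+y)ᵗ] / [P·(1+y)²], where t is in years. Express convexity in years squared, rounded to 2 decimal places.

47.80

With y = 0.0755:
  t   CF        PV=CF/(1+0.0755)^t    t·PV        t(t+1)·PV
  1     2,750.00     2,556.9503     2,556.9503       5,113.9005
  2     2,750.00     2,377.4526     4,754.9052      14,264.7155
  3     2,750.00     2,210.5556     6,631.6669      26,526.6676
  4     2,750.00     2,055.3748     8,221.4993      41,107.4967
  5     2,750.00     1,911.0877     9,555.4386      57,332.6314
  6     2,750.00     1,776.9295    10,661.5772      74,631.0404
  7     2,750.00     1,652.1892    11,565.3247      92,522.5977
  8    52,750.00    29,467.2187   235,737.7495   2,121,639.7455
  Σ                 44,007.7585   289,685.1117   2,433,138.7954
P = 44,007.7585.
Convexity = Σ t(t+1)·PV / [P·(1+y)²] = 2,433,138.7954 / (44,007.7585 × 1.156700) = 47.79878.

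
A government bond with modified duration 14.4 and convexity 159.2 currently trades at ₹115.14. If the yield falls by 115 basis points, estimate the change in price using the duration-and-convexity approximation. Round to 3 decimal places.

Duration effect: -D_mod·Δy = -14.4 × (-0.0115) = +0.165600
Convexity effect: ½·C·(Δy)² = 0.5 × 159.2 × (-0.0115)² = +0.0105271
ΔP/P ≈ +0.165600 + 0.0105271 = +0.1761271
ΔP ≈ 115.14 × (+0.1761271) = +20.279274294.

+₹20.279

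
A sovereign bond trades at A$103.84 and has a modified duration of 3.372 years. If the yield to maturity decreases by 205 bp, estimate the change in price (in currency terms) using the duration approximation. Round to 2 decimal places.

Duration approximation: ΔP/P ≈ -D_mod · Δy = -3.372 × (-0.0205) = +0.069126.
ΔP ≈ 103.84 × (+0.069126) = +7.17804384.

+A$7.18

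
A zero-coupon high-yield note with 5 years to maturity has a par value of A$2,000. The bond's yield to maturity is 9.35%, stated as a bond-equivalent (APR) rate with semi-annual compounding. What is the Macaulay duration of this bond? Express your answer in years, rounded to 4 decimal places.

5.0000 years

A zero-coupon bond has a single cash flow at maturity, so its Macaulay duration equals its maturity: 5 years.
(Equivalently: 10 semi-annual periods ÷ 2 = 5 years.)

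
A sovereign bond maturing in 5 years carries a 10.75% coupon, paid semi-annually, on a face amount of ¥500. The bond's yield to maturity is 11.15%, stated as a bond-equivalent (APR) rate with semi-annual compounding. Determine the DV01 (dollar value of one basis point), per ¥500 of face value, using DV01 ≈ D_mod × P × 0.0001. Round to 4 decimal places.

¥0.1860

Periodic yield y = 0.05575.
  t   CF        PV=CF/(1+0.05575)^t    t·PV
  1       26.875        25.4558        25.4558
  2       26.875        24.1116        48.2232
  3       26.875        22.8384        68.5151
  4       26.875        21.6324        86.5295
  5       26.875        20.4901       102.4503
  6       26.875        19.4081       116.4483
  7       26.875        18.3832       128.6823
  8       26.875        17.4124       139.2996
  9       26.875        16.4930       148.4367
  10     526.875       306.2645     3,062.6452
  Σ                    492.4894     3,926.6860
P = 492.4894; D_Mac = 7.97314 half-year periods = 3.98657 yrs; D_mod = 3.77605 yrs.
DV01 ≈ 3.77605 × 492.4894 × 0.0001 = 0.185967.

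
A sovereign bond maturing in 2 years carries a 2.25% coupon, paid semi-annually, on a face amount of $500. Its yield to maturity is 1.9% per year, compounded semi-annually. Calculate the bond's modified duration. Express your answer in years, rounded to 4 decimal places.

1.9485 years

Periodic yield y = 0.0095. First find Macaulay duration:
  t   CF        PV=CF/(1+0.0095)^t    t·PV
  1        5.625         5.5721         5.5721
  2        5.625         5.5196        11.0393
  3        5.625         5.4677        16.4031
  4      505.625       486.8590     1,947.4362
  Σ                    503.4184     1,980.4506
P = 503.4184; Macaulay duration = 1,980.4506 / 503.4184 = 3.93400 half-year periods = 1.96700 years.
Modified duration = D_Mac / (1 + y) = 1.96700 / 1.0095 = 1.94849 years.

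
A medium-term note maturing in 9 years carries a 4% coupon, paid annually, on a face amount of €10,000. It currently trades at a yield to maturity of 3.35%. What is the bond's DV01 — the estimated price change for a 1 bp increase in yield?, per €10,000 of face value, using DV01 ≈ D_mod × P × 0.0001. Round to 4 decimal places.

€7.8909

Periodic yield y = 0.0335.
  t   CF        PV=CF/(1+0.0335)^t    t·PV
  1       400.00       387.0343       387.0343
  2       400.00       374.4890       748.9779
  3       400.00       362.3502     1,087.0507
  4       400.00       350.6050     1,402.4199
  5       400.00       339.2404     1,696.2021
  6       400.00       328.2442     1,969.4654
  7       400.00       317.6045     2,223.2314
  8       400.00       307.3096     2,458.4769
  9    10,400.00     7,731.0594    69,579.5347
  Σ                 10,497.9367    81,552.3933
P = 10,497.9367; D_Mac = 7.76842 yrs; D_mod = 7.51661 yrs.
DV01 ≈ 7.51661 × 10,497.9367 × 0.0001 = 7.890894.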